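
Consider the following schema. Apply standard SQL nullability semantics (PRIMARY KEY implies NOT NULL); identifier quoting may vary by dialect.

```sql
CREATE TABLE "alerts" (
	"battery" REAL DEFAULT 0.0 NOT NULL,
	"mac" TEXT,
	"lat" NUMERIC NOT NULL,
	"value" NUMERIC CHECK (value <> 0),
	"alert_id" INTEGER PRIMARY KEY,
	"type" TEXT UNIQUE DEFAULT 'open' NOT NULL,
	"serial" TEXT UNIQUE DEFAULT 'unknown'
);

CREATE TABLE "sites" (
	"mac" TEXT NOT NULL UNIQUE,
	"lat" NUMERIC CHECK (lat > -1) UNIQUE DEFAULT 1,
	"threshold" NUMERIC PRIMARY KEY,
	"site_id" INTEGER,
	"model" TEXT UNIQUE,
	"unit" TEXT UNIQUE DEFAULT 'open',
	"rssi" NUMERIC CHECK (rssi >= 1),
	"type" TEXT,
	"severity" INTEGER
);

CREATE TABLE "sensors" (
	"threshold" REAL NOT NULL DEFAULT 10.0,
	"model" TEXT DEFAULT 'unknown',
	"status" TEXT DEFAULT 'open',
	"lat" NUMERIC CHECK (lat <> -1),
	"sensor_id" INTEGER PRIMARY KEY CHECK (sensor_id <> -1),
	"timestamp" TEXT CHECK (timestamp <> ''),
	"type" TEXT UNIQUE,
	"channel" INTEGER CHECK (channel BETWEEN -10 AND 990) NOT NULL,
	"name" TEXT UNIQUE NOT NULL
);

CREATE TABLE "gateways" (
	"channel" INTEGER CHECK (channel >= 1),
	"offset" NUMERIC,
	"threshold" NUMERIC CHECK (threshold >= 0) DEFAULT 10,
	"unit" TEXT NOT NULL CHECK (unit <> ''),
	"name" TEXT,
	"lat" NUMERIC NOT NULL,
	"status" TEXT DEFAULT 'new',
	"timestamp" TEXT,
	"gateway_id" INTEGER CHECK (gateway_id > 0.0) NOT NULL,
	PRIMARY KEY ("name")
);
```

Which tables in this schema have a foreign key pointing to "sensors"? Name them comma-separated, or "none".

none

No REFERENCES clause anywhere in the schema names sensors.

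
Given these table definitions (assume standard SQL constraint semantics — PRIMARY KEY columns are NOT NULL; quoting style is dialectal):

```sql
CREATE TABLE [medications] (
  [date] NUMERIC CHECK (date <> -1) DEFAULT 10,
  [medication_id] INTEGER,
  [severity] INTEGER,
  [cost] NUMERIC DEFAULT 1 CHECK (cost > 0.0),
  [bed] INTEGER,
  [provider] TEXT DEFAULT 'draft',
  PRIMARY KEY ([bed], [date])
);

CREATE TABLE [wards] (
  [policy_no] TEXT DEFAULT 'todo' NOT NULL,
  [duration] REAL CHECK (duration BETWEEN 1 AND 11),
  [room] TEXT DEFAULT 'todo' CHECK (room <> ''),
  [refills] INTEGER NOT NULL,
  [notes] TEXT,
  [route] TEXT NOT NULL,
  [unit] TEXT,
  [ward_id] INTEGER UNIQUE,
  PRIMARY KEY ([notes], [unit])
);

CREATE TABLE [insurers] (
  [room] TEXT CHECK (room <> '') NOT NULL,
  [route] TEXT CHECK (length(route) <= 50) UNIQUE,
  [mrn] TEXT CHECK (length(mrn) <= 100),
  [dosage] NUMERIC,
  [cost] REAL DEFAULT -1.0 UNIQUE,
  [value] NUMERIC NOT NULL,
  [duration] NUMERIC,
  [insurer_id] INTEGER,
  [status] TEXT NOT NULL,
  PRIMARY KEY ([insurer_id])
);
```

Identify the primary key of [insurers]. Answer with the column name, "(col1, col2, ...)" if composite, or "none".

insurer_id

insurer_id is declared PRIMARY KEY as a table-level PRIMARY KEY clause.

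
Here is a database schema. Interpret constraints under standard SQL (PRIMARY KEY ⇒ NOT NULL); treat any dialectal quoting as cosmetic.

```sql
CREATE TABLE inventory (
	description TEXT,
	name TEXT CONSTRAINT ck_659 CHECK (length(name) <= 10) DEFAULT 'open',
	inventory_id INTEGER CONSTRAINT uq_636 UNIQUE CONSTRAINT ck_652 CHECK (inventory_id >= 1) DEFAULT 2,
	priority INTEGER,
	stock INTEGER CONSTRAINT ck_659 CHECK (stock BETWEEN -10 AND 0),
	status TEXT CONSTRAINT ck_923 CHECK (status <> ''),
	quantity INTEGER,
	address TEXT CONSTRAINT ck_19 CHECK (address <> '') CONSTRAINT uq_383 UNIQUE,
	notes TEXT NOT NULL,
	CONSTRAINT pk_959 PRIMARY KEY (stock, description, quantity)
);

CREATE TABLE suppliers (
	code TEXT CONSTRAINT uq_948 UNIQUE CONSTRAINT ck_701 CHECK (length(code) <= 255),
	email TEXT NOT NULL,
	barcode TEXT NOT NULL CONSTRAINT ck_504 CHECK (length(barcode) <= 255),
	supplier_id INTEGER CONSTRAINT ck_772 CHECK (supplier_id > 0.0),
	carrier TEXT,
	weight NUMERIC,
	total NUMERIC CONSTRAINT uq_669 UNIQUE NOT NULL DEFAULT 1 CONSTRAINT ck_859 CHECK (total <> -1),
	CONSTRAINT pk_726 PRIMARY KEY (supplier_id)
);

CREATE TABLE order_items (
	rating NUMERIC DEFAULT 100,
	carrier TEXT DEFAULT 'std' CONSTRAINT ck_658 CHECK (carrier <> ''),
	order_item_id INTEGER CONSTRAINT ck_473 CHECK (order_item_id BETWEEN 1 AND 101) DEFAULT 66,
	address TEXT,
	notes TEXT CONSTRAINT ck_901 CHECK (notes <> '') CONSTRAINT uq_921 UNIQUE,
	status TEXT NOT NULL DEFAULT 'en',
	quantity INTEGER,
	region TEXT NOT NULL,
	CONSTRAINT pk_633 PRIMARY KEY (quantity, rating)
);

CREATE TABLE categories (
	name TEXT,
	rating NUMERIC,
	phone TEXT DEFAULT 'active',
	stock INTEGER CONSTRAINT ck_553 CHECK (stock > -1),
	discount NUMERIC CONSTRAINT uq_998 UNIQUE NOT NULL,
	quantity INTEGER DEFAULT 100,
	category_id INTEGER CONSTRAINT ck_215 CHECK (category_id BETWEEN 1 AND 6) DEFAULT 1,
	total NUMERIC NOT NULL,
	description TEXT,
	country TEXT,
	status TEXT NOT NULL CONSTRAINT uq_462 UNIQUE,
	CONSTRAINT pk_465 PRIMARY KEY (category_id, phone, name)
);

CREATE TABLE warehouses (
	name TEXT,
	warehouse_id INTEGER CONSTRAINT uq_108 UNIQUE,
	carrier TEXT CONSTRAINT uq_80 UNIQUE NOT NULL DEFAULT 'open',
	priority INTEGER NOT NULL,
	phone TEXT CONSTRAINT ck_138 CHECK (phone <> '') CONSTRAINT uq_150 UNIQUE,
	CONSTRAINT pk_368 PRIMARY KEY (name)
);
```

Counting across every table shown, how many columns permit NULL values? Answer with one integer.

19

inventory: 5 nullable (name, inventory_id, priority, status, address — PK (stock, description, quantity) and explicit NOT NULL columns excluded).
suppliers: 3 nullable (code, carrier, weight — PK (supplier_id) and explicit NOT NULL columns excluded).
order_items: 4 nullable (carrier, order_item_id, address, notes — PK (quantity, rating) and explicit NOT NULL columns excluded).
categories: 5 nullable (rating, stock, quantity, description, country — PK (category_id, phone, name) and explicit NOT NULL columns excluded).
warehouses: 2 nullable (warehouse_id, phone — PK (name) and explicit NOT NULL columns excluded).
Total: 5 + 3 + 4 + 5 + 2 = 19.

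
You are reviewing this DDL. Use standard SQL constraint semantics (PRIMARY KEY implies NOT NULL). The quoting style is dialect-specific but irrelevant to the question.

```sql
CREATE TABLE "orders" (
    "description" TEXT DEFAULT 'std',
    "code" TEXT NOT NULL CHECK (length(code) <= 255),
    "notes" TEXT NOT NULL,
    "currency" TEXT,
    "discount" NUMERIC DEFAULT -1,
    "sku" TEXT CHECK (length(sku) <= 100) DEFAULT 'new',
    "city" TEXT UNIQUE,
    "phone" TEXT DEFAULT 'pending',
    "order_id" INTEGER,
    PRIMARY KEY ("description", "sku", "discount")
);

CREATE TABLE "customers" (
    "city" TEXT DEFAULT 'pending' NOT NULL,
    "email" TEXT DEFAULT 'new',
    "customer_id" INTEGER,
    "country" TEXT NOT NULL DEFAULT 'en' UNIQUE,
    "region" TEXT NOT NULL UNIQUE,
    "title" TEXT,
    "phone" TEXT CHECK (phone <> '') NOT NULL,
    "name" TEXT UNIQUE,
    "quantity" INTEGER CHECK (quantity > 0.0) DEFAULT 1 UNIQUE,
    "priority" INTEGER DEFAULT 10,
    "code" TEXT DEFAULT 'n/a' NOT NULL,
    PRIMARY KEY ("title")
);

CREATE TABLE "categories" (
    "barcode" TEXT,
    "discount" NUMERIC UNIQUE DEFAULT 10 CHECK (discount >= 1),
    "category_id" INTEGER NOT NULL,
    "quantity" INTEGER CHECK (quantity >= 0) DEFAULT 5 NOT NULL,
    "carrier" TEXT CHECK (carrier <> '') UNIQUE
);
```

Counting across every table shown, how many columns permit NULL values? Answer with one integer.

orders: 4 nullable (currency, city, phone, order_id — PK (description, sku, discount) and explicit NOT NULL columns excluded).
customers: 5 nullable (email, customer_id, name, quantity, priority — PK (title) and explicit NOT NULL columns excluded).
categories: 3 nullable (barcode, discount, carrier — PK none and explicit NOT NULL columns excluded).
Total: 4 + 5 + 3 = 12.

12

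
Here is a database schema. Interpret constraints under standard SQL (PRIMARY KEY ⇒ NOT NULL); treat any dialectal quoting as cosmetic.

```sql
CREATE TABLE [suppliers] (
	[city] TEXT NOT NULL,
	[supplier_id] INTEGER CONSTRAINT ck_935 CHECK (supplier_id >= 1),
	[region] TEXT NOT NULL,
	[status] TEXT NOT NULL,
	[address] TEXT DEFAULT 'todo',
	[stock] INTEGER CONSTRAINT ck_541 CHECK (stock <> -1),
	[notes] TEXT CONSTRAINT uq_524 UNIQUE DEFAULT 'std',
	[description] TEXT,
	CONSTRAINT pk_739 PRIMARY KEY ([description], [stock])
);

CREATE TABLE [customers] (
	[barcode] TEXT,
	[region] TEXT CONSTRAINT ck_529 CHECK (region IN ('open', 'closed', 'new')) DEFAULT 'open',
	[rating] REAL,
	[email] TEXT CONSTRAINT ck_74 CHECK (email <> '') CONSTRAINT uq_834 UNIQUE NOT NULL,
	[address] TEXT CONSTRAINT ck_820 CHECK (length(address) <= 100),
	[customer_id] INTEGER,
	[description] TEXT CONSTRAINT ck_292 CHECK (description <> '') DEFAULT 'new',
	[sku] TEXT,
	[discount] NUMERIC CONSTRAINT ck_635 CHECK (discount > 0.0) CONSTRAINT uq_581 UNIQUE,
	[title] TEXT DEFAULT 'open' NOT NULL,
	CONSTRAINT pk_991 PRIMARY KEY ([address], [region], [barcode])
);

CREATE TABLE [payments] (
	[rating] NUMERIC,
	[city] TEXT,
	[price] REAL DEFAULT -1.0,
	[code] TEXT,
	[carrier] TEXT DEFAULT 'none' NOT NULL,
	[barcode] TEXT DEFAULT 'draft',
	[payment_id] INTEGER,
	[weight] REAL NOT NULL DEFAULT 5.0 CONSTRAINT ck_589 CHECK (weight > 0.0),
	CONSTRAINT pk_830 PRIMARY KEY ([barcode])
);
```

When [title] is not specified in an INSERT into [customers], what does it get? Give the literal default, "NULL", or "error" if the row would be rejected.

'open'

title has an explicit DEFAULT 'open'.
When the column is omitted from an INSERT, that default is used.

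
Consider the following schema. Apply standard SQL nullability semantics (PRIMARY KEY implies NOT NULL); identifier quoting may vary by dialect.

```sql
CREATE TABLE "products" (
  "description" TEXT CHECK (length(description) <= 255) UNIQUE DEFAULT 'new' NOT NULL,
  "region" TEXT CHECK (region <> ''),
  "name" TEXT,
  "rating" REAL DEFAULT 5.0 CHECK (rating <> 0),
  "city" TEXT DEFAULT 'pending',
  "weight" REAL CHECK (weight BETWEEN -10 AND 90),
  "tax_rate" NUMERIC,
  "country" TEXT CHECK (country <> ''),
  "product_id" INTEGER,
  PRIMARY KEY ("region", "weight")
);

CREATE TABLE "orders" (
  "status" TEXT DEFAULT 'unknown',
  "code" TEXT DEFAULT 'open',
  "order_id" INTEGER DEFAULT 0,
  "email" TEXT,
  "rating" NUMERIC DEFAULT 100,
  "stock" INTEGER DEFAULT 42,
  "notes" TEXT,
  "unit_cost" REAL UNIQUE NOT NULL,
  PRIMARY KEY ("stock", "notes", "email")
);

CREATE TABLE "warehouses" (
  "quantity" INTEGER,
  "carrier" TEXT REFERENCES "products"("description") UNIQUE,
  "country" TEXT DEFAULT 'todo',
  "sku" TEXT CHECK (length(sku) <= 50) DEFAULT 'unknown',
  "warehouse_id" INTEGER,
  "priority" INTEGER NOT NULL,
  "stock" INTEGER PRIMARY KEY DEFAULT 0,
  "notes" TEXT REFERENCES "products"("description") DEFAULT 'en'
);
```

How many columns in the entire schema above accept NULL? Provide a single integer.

16

products: 6 nullable (name, rating, city, tax_rate, country, product_id — PK (region, weight) and explicit NOT NULL columns excluded).
orders: 4 nullable (status, code, order_id, rating — PK (stock, notes, email) and explicit NOT NULL columns excluded).
warehouses: 6 nullable (quantity, carrier, country, sku, warehouse_id, notes — PK (stock) and explicit NOT NULL columns excluded).
Total: 6 + 4 + 6 = 16.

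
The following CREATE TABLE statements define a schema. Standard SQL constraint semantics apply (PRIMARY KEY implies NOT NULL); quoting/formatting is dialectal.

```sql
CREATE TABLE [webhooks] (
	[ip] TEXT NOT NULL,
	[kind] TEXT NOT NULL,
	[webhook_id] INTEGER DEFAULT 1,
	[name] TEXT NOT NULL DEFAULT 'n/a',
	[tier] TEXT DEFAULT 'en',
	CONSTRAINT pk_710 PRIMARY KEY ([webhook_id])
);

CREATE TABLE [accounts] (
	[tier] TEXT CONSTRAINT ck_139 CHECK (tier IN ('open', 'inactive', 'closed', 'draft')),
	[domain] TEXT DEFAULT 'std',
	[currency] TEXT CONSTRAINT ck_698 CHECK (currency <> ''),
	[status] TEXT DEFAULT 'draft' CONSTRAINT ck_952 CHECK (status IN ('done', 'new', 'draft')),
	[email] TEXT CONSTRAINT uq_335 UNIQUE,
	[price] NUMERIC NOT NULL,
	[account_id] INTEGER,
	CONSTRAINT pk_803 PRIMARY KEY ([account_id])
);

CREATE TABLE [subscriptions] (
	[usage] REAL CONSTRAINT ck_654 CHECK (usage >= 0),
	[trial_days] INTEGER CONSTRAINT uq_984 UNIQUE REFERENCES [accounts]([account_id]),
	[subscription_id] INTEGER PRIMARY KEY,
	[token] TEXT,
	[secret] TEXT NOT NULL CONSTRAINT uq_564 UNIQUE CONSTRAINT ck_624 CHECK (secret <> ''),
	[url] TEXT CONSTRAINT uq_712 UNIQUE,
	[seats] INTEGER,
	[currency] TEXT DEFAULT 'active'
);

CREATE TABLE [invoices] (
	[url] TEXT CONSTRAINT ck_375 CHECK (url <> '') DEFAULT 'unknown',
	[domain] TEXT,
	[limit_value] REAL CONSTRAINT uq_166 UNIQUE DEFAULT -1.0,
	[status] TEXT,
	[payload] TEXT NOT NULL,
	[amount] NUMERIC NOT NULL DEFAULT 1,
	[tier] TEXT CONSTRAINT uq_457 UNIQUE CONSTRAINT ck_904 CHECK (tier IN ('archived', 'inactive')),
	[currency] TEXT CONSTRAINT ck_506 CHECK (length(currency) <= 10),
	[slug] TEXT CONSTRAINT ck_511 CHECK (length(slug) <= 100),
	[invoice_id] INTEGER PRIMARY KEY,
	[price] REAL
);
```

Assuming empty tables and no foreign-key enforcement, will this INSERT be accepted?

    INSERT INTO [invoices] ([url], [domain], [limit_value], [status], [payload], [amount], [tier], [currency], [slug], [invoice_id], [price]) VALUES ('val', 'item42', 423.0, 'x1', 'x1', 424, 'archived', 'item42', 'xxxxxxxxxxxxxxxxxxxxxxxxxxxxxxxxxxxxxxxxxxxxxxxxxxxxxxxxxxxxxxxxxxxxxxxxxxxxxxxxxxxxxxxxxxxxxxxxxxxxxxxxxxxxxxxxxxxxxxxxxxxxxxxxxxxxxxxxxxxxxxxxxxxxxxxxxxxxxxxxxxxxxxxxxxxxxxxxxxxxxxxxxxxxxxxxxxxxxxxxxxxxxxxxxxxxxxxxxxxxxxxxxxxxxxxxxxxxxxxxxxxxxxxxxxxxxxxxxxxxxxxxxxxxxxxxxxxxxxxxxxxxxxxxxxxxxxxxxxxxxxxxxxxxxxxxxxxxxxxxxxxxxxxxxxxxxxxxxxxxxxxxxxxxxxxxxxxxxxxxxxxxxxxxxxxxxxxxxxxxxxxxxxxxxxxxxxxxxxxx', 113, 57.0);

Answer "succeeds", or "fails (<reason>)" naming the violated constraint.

The value 'xxxxxxxxxxxxxxxxxxxxxxxxxxxxxxxxxxxxxxxxxxxxxxxxxxxxxxxxxxxxxxxxxxxxxxxxxxxxxxxxxxxxxxxxxxxxxxxxxxxxxxxxxxxxxxxxxxxxxxxxxxxxxxxxxxxxxxxxxxxxxxxxxxxxxxxxxxxxxxxxxxxxxxxxxxxxxxxxxxxxxxxxxxxxxxxxxxxxxxxxxxxxxxxxxxxxxxxxxxxxxxxxxxxxxxxxxxxxxxxxxxxxxxxxxxxxxxxxxxxxxxxxxxxxxxxxxxxxxxxxxxxxxxxxxxxxxxxxxxxxxxxxxxxxxxxxxxxxxxxxxxxxxxxxxxxxxxxxxxxxxxxxxxxxxxxxxxxxxxxxxxxxxxxxxxxxxxxxxxxxxxxxxxxxxxxxxxxxxxxx' for slug violates CHECK (length(slug) <= 100).

fails (CHECK on slug)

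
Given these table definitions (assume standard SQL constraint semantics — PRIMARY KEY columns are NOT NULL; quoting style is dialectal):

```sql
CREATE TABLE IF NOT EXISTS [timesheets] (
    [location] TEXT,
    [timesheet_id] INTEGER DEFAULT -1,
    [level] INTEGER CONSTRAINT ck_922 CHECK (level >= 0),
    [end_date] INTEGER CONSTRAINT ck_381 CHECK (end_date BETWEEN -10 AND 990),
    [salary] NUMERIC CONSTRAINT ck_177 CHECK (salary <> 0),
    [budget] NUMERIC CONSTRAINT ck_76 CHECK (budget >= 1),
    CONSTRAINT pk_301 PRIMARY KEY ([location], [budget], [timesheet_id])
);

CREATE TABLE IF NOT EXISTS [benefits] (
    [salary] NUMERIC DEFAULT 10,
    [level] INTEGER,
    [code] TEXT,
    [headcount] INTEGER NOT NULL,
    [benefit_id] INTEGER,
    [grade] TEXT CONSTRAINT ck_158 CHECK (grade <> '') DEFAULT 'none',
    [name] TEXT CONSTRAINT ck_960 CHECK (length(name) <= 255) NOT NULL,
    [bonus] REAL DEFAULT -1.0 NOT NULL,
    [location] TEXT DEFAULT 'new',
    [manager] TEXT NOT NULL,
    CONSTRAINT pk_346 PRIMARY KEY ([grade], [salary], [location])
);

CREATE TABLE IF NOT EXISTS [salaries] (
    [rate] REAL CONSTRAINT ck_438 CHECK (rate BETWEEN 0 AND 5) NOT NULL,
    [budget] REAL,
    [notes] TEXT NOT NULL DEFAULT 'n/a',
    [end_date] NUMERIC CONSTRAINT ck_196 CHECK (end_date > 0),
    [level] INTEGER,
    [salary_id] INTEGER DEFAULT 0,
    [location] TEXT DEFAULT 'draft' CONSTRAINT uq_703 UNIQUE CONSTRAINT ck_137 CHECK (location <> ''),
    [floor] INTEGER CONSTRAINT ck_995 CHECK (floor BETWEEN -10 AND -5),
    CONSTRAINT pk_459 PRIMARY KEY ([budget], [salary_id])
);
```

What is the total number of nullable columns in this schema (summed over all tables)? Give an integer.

timesheets: 3 nullable (level, end_date, salary — PK (location, budget, timesheet_id) and explicit NOT NULL columns excluded).
benefits: 3 nullable (level, code, benefit_id — PK (grade, salary, location) and explicit NOT NULL columns excluded).
salaries: 4 nullable (end_date, level, location, floor — PK (budget, salary_id) and explicit NOT NULL columns excluded).
Total: 3 + 3 + 4 = 10.

10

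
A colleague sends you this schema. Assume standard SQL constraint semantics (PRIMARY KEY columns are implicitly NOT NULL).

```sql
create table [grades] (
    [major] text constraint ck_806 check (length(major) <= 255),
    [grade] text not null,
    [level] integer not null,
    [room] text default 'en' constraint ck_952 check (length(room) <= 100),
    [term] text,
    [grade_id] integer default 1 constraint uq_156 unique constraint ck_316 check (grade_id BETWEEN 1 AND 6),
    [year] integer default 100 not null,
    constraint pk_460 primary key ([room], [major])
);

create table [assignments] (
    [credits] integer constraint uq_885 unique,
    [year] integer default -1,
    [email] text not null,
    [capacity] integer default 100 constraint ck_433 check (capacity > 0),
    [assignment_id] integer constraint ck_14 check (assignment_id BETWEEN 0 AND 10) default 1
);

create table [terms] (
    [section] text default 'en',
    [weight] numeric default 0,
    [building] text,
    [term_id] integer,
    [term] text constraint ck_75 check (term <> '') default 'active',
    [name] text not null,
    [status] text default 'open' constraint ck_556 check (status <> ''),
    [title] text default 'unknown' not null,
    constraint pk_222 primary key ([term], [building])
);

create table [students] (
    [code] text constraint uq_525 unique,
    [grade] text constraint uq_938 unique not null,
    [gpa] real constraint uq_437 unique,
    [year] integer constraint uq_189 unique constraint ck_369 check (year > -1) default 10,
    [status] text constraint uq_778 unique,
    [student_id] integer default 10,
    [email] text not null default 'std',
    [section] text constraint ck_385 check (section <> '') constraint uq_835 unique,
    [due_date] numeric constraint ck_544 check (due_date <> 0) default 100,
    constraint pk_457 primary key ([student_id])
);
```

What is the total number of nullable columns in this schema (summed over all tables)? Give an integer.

grades: 2 nullable (term, grade_id — PK (room, major) and explicit NOT NULL columns excluded).
assignments: 4 nullable (credits, year, capacity, assignment_id — PK none and explicit NOT NULL columns excluded).
terms: 4 nullable (section, weight, term_id, status — PK (term, building) and explicit NOT NULL columns excluded).
students: 6 nullable (code, gpa, year, status, section, due_date — PK (student_id) and explicit NOT NULL columns excluded).
Total: 2 + 4 + 4 + 6 = 16.

16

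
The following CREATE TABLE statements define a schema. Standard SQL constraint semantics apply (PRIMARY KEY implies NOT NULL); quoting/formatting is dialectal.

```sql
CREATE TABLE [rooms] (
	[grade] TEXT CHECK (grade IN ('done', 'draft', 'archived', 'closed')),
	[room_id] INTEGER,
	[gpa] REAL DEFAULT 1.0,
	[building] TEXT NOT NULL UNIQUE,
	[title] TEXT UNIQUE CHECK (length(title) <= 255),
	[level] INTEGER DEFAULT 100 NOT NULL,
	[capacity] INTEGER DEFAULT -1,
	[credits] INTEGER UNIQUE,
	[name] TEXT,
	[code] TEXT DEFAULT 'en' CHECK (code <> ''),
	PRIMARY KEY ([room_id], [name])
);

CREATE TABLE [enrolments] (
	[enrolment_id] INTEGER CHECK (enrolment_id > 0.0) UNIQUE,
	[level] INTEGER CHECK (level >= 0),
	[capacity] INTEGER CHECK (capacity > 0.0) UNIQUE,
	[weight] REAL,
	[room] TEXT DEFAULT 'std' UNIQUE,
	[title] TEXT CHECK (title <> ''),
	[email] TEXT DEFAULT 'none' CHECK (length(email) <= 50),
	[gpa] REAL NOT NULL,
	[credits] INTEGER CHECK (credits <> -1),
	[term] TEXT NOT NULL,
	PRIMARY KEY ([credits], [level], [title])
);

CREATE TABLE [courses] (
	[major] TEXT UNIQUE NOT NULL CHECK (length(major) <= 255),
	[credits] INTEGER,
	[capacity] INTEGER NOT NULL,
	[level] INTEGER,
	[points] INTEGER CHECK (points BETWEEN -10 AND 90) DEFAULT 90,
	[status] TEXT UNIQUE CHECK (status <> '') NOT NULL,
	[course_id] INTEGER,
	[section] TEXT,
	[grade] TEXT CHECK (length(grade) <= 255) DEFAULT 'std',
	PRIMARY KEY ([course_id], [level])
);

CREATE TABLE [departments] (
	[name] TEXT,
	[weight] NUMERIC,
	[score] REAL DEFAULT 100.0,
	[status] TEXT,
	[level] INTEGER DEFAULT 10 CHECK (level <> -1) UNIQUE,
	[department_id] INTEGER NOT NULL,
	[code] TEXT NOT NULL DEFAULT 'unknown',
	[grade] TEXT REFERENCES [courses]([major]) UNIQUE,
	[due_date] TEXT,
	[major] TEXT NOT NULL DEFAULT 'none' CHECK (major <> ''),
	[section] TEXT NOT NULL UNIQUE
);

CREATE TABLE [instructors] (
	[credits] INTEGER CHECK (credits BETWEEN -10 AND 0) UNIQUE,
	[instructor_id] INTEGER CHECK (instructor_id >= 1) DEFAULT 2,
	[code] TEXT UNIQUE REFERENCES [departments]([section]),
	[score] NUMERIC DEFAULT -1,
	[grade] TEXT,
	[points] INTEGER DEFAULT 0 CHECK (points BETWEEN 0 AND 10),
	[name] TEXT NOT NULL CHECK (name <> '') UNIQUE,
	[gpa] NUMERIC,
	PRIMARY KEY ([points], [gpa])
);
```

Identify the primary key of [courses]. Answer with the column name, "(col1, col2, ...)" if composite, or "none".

A table-level PRIMARY KEY clause names 2 columns: course_id, level.
This is a composite key — the combination is unique, not each column individually.

(course_id, level)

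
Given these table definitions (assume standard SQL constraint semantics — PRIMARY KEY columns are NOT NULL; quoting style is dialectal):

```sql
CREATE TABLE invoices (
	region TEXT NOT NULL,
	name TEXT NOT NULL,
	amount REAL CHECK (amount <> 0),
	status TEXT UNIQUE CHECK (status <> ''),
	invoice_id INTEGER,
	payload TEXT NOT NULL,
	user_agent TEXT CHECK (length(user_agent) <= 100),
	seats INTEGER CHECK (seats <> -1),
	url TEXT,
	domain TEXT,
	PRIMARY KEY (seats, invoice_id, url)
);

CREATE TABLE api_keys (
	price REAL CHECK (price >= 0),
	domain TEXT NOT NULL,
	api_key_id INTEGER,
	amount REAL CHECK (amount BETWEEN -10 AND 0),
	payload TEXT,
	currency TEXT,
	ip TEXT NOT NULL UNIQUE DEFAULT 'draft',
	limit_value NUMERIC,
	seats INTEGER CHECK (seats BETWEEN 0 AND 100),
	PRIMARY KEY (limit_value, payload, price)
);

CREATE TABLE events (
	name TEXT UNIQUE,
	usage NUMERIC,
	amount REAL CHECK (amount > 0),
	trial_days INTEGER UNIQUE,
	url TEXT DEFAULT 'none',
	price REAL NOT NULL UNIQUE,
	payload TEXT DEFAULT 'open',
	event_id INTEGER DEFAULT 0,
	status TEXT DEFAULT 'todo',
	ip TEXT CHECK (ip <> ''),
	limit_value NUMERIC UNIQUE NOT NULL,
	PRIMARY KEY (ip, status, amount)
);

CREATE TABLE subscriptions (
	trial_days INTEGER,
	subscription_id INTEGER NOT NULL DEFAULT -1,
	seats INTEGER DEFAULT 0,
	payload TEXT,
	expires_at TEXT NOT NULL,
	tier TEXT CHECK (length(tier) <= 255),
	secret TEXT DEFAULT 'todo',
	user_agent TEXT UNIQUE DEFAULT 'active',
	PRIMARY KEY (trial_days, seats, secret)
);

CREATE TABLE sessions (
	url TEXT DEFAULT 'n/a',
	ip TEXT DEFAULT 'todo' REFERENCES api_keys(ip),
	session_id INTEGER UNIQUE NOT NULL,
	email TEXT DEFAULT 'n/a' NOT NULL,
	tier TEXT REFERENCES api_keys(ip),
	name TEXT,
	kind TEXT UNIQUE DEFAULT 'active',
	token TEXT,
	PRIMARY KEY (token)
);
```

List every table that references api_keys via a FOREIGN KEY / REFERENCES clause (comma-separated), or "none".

- sessions.ip references api_keys(ip).
- sessions.tier references api_keys(ip).

sessions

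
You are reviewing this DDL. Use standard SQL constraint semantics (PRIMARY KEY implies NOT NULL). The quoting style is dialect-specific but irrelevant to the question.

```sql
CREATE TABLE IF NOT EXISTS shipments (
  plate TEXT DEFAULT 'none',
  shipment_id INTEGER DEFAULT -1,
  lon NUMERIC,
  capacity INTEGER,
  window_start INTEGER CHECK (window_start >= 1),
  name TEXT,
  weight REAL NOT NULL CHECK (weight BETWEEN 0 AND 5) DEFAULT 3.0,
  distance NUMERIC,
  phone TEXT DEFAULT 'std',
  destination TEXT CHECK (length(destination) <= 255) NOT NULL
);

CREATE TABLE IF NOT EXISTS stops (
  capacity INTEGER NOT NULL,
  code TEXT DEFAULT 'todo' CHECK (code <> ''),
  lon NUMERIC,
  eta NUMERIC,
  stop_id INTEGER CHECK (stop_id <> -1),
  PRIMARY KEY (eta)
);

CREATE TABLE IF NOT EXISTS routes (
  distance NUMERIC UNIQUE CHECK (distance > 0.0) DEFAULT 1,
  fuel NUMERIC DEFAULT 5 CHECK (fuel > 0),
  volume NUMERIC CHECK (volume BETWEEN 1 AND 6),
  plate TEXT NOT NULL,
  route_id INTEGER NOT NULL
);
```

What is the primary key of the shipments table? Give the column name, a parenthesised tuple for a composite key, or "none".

none

No column is declared PRIMARY KEY inline, and there is no table-level PRIMARY KEY clause in shipments.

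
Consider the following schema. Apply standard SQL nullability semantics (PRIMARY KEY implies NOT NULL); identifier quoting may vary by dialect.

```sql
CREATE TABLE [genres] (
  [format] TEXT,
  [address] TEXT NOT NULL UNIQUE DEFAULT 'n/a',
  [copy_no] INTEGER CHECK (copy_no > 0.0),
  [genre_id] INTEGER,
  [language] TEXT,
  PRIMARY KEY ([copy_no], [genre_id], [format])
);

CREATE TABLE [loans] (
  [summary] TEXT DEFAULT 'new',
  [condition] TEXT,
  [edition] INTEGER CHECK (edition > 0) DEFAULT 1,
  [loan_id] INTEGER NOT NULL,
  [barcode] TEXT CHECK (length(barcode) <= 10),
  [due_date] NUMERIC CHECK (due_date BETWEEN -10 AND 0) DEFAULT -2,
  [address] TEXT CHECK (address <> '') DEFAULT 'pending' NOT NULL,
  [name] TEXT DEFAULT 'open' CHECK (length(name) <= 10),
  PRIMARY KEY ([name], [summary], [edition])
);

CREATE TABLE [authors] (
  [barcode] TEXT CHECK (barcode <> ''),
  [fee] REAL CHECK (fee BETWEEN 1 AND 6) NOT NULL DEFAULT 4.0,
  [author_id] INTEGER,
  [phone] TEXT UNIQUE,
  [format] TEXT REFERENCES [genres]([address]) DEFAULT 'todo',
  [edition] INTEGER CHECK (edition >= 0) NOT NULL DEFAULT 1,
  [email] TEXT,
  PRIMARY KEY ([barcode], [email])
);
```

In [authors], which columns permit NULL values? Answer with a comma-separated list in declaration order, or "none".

- barcode: part of the PRIMARY KEY, which implies NOT NULL → not nullable.
- fee: declared NOT NULL → not nullable.
- author_id: no NOT NULL constraint applies → nullable.
- phone: UNIQUE does not imply NOT NULL → nullable.
- format: a foreign key column may be NULL unless separately constrained → nullable.
- edition: declared NOT NULL → not nullable.
- email: part of the PRIMARY KEY, which implies NOT NULL → not nullable.

author_id, phone, format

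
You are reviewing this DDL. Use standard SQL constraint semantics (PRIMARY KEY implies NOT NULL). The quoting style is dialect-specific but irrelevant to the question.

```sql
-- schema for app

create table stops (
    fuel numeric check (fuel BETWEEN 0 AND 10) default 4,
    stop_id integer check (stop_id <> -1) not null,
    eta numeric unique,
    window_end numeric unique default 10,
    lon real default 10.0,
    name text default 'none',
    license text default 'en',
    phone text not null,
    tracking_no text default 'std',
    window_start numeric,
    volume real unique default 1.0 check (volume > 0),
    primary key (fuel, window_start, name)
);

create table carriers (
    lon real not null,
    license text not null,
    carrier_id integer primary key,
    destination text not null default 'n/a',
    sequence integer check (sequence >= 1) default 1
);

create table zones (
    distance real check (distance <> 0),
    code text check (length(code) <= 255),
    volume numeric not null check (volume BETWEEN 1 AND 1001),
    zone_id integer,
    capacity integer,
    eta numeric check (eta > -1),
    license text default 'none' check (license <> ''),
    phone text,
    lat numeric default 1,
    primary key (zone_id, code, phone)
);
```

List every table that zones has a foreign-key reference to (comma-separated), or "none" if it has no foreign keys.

No column in zones has a REFERENCES clause.

none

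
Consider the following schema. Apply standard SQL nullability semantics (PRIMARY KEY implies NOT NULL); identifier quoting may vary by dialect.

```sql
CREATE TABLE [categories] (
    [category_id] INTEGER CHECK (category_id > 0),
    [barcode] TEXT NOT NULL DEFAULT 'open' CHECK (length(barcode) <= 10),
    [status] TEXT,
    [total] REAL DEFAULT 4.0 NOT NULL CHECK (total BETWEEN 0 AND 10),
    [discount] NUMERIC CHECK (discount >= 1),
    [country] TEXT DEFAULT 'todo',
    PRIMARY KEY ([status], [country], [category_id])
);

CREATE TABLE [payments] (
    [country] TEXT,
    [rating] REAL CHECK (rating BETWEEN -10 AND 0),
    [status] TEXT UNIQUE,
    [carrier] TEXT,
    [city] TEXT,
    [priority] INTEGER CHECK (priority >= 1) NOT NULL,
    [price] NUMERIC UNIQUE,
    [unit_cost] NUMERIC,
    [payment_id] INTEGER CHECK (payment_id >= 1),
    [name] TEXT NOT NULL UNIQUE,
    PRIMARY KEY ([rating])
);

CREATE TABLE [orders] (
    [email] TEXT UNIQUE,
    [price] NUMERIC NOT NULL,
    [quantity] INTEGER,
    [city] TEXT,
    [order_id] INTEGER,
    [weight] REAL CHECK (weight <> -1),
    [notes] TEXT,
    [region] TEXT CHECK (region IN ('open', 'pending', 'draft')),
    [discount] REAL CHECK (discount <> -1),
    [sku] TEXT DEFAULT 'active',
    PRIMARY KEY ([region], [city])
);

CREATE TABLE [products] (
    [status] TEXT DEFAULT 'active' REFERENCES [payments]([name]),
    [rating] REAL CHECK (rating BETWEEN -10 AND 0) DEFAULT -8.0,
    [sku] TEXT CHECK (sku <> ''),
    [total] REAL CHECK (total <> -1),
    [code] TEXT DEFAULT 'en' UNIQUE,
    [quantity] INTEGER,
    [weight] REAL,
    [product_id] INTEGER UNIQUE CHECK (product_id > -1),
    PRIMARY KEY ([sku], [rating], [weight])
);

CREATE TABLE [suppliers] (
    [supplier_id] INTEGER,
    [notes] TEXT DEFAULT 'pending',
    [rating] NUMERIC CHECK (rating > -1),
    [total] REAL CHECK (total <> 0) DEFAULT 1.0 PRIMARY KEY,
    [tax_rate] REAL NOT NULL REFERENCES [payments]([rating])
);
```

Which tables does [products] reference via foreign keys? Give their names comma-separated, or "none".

payments

- status REFERENCES payments(name).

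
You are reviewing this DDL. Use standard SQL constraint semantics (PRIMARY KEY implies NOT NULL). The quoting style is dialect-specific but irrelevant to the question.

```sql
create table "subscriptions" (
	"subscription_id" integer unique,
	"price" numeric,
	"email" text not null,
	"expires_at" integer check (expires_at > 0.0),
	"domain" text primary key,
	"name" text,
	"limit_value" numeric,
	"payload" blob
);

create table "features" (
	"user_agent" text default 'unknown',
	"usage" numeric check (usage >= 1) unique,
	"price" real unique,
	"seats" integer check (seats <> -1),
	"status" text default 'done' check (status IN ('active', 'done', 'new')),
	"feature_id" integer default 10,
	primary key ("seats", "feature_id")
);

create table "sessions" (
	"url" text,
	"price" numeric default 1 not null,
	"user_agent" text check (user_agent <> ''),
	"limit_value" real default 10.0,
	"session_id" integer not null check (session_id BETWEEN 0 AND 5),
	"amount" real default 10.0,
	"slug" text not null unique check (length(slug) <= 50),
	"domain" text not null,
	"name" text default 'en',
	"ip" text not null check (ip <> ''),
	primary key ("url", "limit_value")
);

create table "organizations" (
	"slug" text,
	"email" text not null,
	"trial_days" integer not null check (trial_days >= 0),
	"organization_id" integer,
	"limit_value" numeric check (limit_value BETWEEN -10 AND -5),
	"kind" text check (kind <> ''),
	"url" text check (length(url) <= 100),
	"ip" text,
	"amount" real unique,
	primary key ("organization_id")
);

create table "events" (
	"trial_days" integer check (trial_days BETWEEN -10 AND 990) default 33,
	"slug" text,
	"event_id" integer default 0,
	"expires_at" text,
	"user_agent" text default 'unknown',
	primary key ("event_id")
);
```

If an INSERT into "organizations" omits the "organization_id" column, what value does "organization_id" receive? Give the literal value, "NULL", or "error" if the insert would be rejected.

organization_id has no DEFAULT clause.
Omitting it would insert NULL, but it is part of the PRIMARY KEY, so the INSERT fails.

error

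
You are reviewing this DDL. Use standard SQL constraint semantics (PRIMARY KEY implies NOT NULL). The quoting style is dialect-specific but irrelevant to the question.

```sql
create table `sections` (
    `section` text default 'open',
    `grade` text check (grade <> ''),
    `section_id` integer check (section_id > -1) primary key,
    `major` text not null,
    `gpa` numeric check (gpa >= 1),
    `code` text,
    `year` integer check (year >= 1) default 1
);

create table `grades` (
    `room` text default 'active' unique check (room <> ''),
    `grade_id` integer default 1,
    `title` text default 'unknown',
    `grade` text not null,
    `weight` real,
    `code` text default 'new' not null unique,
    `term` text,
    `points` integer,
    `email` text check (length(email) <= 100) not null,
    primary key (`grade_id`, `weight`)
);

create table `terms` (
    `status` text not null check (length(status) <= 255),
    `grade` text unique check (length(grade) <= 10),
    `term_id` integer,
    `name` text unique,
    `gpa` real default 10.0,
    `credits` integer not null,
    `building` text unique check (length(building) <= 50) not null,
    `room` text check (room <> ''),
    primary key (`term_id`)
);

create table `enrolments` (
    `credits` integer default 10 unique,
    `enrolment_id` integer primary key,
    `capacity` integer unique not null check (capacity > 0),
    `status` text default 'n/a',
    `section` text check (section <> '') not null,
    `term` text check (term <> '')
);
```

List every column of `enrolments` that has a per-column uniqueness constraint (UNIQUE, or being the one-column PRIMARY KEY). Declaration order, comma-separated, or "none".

- credits: declared UNIQUE → unique.
- enrolment_id: single-column PRIMARY KEY → unique.
- capacity: declared UNIQUE → unique.
- status: no UNIQUE or single-column PK constraint.
- section: no UNIQUE or single-column PK constraint.
- term: no UNIQUE or single-column PK constraint.

credits, enrolment_id, capacity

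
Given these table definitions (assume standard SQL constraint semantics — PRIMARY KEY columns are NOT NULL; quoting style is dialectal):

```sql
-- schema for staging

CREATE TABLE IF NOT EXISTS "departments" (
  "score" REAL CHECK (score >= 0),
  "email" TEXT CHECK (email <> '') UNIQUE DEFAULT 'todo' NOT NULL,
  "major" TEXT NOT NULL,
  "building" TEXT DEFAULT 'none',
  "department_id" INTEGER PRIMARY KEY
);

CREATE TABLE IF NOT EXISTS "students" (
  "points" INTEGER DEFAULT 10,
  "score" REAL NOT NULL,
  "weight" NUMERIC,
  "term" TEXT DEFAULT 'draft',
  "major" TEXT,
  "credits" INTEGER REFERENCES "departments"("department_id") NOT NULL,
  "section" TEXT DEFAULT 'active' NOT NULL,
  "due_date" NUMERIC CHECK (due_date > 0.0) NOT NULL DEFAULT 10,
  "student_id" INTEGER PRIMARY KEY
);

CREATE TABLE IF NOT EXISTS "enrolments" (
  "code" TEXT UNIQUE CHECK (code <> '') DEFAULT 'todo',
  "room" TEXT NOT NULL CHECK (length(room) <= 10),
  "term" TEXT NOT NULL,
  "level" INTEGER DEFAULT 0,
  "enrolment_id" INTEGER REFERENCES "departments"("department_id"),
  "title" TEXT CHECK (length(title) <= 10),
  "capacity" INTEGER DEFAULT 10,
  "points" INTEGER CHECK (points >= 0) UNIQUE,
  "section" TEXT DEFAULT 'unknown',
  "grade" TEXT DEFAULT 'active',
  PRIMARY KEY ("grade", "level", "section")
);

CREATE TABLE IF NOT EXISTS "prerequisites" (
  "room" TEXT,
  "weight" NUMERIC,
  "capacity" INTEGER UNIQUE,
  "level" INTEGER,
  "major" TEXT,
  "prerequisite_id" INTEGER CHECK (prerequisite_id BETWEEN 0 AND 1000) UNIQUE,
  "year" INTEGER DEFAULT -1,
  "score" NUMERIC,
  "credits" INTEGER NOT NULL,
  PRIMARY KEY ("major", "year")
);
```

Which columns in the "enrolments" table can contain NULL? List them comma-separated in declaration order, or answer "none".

- code: CHECK does not forbid NULL (a CHECK constraint passes when its expression is NULL) → nullable.
- room: declared NOT NULL → not nullable.
- term: declared NOT NULL → not nullable.
- level: part of the PRIMARY KEY, which implies NOT NULL → not nullable.
- enrolment_id: a foreign key column may be NULL unless separately constrained → nullable.
- title: CHECK does not forbid NULL (a CHECK constraint passes when its expression is NULL) → nullable.
- capacity: DEFAULT only fills an omitted column; an explicit NULL is still allowed → nullable.
- points: CHECK does not forbid NULL (a CHECK constraint passes when its expression is NULL) → nullable.
- section: part of the PRIMARY KEY, which implies NOT NULL → not nullable.
- grade: part of the PRIMARY KEY, which implies NOT NULL → not nullable.

code, enrolment_id, title, capacity, points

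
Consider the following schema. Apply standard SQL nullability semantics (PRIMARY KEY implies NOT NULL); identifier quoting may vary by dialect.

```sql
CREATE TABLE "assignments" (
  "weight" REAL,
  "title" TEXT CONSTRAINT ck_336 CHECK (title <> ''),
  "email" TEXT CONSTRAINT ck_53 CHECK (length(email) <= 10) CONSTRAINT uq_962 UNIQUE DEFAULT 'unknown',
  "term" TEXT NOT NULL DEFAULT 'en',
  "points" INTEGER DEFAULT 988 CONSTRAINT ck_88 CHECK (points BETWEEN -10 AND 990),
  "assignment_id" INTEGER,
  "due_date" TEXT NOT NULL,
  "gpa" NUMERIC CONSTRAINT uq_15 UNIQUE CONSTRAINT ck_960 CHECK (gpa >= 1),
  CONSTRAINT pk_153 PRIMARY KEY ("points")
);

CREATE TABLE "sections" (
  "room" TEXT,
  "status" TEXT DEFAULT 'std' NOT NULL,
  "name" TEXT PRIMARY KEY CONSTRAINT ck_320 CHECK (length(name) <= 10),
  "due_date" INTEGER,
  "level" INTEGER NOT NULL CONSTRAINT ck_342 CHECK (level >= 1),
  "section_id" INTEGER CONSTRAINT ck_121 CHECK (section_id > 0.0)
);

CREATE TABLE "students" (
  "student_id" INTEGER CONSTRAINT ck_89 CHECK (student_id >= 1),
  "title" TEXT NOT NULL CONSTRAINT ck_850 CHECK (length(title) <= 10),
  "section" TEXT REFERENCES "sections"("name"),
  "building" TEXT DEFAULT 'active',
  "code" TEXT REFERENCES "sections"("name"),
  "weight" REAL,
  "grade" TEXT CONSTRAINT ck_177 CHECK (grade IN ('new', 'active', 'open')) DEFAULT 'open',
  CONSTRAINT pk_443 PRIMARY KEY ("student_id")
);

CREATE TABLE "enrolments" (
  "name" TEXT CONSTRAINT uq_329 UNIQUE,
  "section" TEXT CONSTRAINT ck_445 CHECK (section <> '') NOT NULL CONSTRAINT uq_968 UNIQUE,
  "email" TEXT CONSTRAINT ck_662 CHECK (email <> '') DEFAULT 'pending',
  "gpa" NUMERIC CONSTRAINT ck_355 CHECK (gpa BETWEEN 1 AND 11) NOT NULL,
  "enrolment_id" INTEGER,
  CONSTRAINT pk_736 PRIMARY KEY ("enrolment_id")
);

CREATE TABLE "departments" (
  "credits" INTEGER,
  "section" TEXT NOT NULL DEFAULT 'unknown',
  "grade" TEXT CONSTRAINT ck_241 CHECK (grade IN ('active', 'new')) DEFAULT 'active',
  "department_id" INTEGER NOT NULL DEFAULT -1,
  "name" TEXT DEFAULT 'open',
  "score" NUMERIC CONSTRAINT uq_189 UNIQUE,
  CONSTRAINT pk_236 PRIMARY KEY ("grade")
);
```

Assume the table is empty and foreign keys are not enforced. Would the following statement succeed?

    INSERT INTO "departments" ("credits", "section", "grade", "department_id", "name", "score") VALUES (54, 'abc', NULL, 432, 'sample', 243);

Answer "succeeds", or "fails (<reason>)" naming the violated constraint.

fails (NOT NULL on grade)

grade is explicitly set to NULL, but grade is part of the PRIMARY KEY (implied NOT NULL).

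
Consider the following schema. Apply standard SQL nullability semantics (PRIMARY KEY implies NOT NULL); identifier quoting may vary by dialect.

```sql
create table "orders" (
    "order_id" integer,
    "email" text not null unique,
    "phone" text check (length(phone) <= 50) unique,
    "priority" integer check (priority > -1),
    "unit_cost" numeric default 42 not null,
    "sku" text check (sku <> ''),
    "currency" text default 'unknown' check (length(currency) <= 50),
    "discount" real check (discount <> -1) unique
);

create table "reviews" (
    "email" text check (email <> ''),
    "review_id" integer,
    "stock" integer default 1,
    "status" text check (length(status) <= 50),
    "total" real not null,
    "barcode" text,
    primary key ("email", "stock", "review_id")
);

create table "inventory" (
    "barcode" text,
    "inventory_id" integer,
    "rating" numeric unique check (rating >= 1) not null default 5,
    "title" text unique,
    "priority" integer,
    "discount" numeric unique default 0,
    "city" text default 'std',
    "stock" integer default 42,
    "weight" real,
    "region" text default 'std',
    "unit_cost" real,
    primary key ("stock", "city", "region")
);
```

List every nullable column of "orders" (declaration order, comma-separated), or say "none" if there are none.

- order_id: no NOT NULL constraint applies → nullable.
- email: declared NOT NULL → not nullable.
- phone: CHECK does not forbid NULL (a CHECK constraint passes when its expression is NULL) → nullable.
- priority: CHECK does not forbid NULL (a CHECK constraint passes when its expression is NULL) → nullable.
- unit_cost: declared NOT NULL → not nullable.
- sku: CHECK does not forbid NULL (a CHECK constraint passes when its expression is NULL) → nullable.
- currency: CHECK does not forbid NULL (a CHECK constraint passes when its expression is NULL) → nullable.
- discount: CHECK does not forbid NULL (a CHECK constraint passes when its expression is NULL) → nullable.

order_id, phone, priority, sku, currency, discount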